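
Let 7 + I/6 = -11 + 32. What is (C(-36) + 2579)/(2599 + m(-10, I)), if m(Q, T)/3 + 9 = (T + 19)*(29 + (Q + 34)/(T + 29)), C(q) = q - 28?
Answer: 56839/262129 ≈ 0.21684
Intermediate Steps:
C(q) = -28 + q
I = 84 (I = -42 + 6*(-11 + 32) = -42 + 6*21 = -42 + 126 = 84)
m(Q, T) = -27 + 3*(19 + T)*(29 + (34 + Q)/(29 + T)) (m(Q, T) = -27 + 3*((T + 19)*(29 + (Q + 34)/(T + 29))) = -27 + 3*((19 + T)*(29 + (34 + Q)/(29 + T))) = -27 + 3*(19 + T)*(29 + (34 + Q)/(29 + T)))
(C(-36) + 2579)/(2599 + m(-10, I)) = ((-28 - 36) + 2579)/(2599 + 3*(16364 + 19*(-10) + 29*84² + 1417*84 - 10*84)/(29 + 84)) = (-64 + 2579)/(2599 + 3*(16364 - 190 + 29*7056 + 119028 - 840)/113) = 2515/(2599 + 3*(1/113)*(16364 - 190 + 204624 + 119028 - 840)) = 2515/(2599 + 3*(1/113)*338986) = 2515/(2599 + 1016958/113) = 2515/(1310645/113) = 2515*(113/1310645) = 56839/262129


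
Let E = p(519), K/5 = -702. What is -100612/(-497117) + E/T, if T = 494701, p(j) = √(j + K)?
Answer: 100612/497117 + I*√2991/494701 ≈ 0.20239 + 0.00011055*I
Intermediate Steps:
K = -3510 (K = 5*(-702) = -3510)
p(j) = √(-3510 + j) (p(j) = √(j - 3510) = √(-3510 + j))
E = I*√2991 (E = √(-3510 + 519) = √(-2991) = I*√2991 ≈ 54.69*I)
-100612/(-497117) + E/T = -100612/(-497117) + (I*√2991)/494701 = -100612*(-1/497117) + (I*√2991)*(1/494701) = 100612/497117 + I*√2991/494701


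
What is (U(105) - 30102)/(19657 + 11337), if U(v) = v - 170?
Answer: -30167/30994 ≈ -0.97332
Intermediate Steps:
U(v) = -170 + v
(U(105) - 30102)/(19657 + 11337) = ((-170 + 105) - 30102)/(19657 + 11337) = (-65 - 30102)/30994 = -30167*1/30994 = -30167/30994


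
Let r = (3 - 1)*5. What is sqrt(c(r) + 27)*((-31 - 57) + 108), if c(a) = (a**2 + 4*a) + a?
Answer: 20*sqrt(177) ≈ 266.08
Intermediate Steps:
r = 10 (r = 2*5 = 10)
c(a) = a**2 + 5*a
sqrt(c(r) + 27)*((-31 - 57) + 108) = sqrt(10*(5 + 10) + 27)*((-31 - 57) + 108) = sqrt(10*15 + 27)*(-88 + 108) = sqrt(150 + 27)*20 = sqrt(177)*20 = 20*sqrt(177)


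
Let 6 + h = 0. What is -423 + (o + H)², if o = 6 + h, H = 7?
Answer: -374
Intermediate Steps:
h = -6 (h = -6 + 0 = -6)
o = 0 (o = 6 - 6 = 0)
-423 + (o + H)² = -423 + (0 + 7)² = -423 + 7² = -423 + 49 = -374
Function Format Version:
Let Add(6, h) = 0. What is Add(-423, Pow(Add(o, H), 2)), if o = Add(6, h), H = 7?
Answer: -374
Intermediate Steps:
h = -6 (h = Add(-6, 0) = -6)
o = 0 (o = Add(6, -6) = 0)
Add(-423, Pow(Add(o, H), 2)) = Add(-423, Pow(Add(0, 7), 2)) = Add(-423, Pow(7, 2)) = Add(-423, 49) = -374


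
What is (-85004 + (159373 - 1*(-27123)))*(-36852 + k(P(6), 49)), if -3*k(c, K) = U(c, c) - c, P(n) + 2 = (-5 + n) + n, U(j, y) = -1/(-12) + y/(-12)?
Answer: -33660024784/9 ≈ -3.7400e+9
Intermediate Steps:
U(j, y) = 1/12 - y/12 (U(j, y) = -1*(-1/12) + y*(-1/12) = 1/12 - y/12)
P(n) = -7 + 2*n (P(n) = -2 + ((-5 + n) + n) = -2 + (-5 + 2*n) = -7 + 2*n)
k(c, K) = -1/36 + 13*c/36 (k(c, K) = -((1/12 - c/12) - c)/3 = -(1/12 - 13*c/12)/3 = -1/36 + 13*c/36)
(-85004 + (159373 - 1*(-27123)))*(-36852 + k(P(6), 49)) = (-85004 + (159373 - 1*(-27123)))*(-36852 + (-1/36 + 13*(-7 + 2*6)/36)) = (-85004 + (159373 + 27123))*(-36852 + (-1/36 + 13*(-7 + 12)/36)) = (-85004 + 186496)*(-36852 + (-1/36 + (13/36)*5)) = 101492*(-36852 + (-1/36 + 65/36)) = 101492*(-36852 + 16/9) = 101492*(-331652/9) = -33660024784/9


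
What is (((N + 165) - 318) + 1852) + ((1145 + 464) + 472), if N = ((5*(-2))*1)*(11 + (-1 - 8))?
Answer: 3760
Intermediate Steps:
N = -20 (N = (-10*1)*(11 - 9) = -10*2 = -20)
(((N + 165) - 318) + 1852) + ((1145 + 464) + 472) = (((-20 + 165) - 318) + 1852) + ((1145 + 464) + 472) = ((145 - 318) + 1852) + (1609 + 472) = (-173 + 1852) + 2081 = 1679 + 2081 = 3760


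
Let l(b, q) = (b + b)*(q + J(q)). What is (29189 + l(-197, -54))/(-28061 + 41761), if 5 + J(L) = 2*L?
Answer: 94987/13700 ≈ 6.9334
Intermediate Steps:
J(L) = -5 + 2*L
l(b, q) = 2*b*(-5 + 3*q) (l(b, q) = (b + b)*(q + (-5 + 2*q)) = (2*b)*(-5 + 3*q) = 2*b*(-5 + 3*q))
(29189 + l(-197, -54))/(-28061 + 41761) = (29189 + 2*(-197)*(-5 + 3*(-54)))/(-28061 + 41761) = (29189 + 2*(-197)*(-5 - 162))/13700 = (29189 + 2*(-197)*(-167))*(1/13700) = (29189 + 65798)*(1/13700) = 94987*(1/13700) = 94987/13700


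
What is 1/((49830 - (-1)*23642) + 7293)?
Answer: 1/80765 ≈ 1.2382e-5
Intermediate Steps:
1/((49830 - (-1)*23642) + 7293) = 1/((49830 - 1*(-23642)) + 7293) = 1/((49830 + 23642) + 7293) = 1/(73472 + 7293) = 1/80765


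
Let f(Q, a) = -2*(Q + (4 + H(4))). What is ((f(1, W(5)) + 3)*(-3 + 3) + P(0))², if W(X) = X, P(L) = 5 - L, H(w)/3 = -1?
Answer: 25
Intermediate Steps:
H(w) = -3 (H(w) = 3*(-1) = -3)
f(Q, a) = -2 - 2*Q (f(Q, a) = -2*(Q + (4 - 3)) = -2*(Q + 1) = -2*(1 + Q) = -2 - 2*Q)
((f(1, W(5)) + 3)*(-3 + 3) + P(0))² = (((-2 - 2*1) + 3)*(-3 + 3) + (5 - 1*0))² = (((-2 - 2) + 3)*0 + (5 + 0))² = ((-4 + 3)*0 + 5)² = (-1*0 + 5)² = (0 + 5)² = 5² = 25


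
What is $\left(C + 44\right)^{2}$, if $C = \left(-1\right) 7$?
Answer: $1369$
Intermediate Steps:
$C = -7$
$\left(C + 44\right)^{2} = \left(-7 + 44\right)^{2} = 37^{2} = 1369$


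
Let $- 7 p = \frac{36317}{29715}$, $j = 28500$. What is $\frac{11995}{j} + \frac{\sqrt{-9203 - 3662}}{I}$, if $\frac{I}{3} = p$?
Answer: $\frac{2399}{5700} - \frac{69335 i \sqrt{12865}}{36317} \approx 0.42088 - 216.54 i$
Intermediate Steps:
$p = - \frac{36317}{208005}$ ($p = - \frac{36317 \cdot \frac{1}{29715}}{7} = \left(- \frac{1}{7}\right) \frac{36317}{29715} = - \frac{36317}{208005} \approx -0.1746$)
$I = - \frac{36317}{69335}$ ($I = 3 \left(- \frac{36317}{208005}\right) = - \frac{36317}{69335} \approx -0.52379$)
$\frac{11995}{j} + \frac{\sqrt{-9203 - 3662}}{I} = \frac{11995}{28500} + \frac{\sqrt{-9203 - 3662}}{- \frac{36317}{69335}} = 11995 \cdot \frac{1}{28500} + \sqrt{-12865} \left(- \frac{69335}{36317}\right) = \frac{2399}{5700} + i \sqrt{12865} \left(- \frac{69335}{36317}\right) = \frac{2399}{5700} - \frac{69335 i \sqrt{12865}}{36317}$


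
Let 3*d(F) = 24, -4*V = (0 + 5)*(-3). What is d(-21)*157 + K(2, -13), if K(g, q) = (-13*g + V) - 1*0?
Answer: 4935/4 ≈ 1233.8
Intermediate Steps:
V = 15/4 (V = -(0 + 5)*(-3)/4 = -5*(-3)/4 = -¼*(-15) = 15/4 ≈ 3.7500)
d(F) = 8 (d(F) = (⅓)*24 = 8)
K(g, q) = 15/4 - 13*g (K(g, q) = (-13*g + 15/4) - 1*0 = (15/4 - 13*g) + 0 = 15/4 - 13*g)
d(-21)*157 + K(2, -13) = 8*157 + (15/4 - 13*2) = 1256 + (15/4 - 26) = 1256 - 89/4 = 4935/4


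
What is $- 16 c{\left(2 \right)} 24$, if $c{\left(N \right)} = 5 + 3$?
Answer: $-3072$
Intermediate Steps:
$c{\left(N \right)} = 8$
$- 16 c{\left(2 \right)} 24 = \left(-16\right) 8 \cdot 24 = \left(-128\right) 24 = -3072$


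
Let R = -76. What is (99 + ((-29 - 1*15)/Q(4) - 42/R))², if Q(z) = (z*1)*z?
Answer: 54125449/5776 ≈ 9370.8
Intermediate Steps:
Q(z) = z² (Q(z) = z*z = z²)
(99 + ((-29 - 1*15)/Q(4) - 42/R))² = (99 + ((-29 - 1*15)/(4²) - 42/(-76)))² = (99 + ((-29 - 15)/16 - 42*(-1/76)))² = (99 + (-44*1/16 + 21/38))² = (99 + (-11/4 + 21/38))² = (99 - 167/76)² = (7357/76)² = 54125449/5776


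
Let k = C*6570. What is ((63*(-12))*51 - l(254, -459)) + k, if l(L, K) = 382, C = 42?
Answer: 237002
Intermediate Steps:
k = 275940 (k = 42*6570 = 275940)
((63*(-12))*51 - l(254, -459)) + k = ((63*(-12))*51 - 1*382) + 275940 = (-756*51 - 382) + 275940 = (-38556 - 382) + 275940 = -38938 + 275940 = 237002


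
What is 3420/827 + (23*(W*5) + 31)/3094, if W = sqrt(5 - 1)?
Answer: 10797327/2558738 ≈ 4.2198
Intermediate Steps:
W = 2 (W = sqrt(4) = 2)
3420/827 + (23*(W*5) + 31)/3094 = 3420/827 + (23*(2*5) + 31)/3094 = 3420*(1/827) + (23*10 + 31)*(1/3094) = 3420/827 + (230 + 31)*(1/3094) = 3420/827 + 261*(1/3094) = 3420/827 + 261/3094 = 10797327/2558738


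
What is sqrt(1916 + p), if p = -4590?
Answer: I*sqrt(2674) ≈ 51.711*I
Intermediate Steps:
sqrt(1916 + p) = sqrt(1916 - 4590) = sqrt(-2674) = I*sqrt(2674)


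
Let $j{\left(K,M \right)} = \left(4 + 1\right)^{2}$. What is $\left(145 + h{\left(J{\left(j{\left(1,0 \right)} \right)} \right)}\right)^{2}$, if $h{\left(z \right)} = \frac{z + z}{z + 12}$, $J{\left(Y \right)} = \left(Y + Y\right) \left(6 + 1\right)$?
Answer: $\frac{707294025}{32761} \approx 21590.0$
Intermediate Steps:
$j{\left(K,M \right)} = 25$ ($j{\left(K,M \right)} = 5^{2} = 25$)
$J{\left(Y \right)} = 14 Y$ ($J{\left(Y \right)} = 2 Y 7 = 14 Y$)
$h{\left(z \right)} = \frac{2 z}{12 + z}$
$\left(145 + h{\left(J{\left(j{\left(1,0 \right)} \right)} \right)}\right)^{2} = \left(145 + \frac{2 \cdot 14 \cdot 25}{12 + 14 \cdot 25}\right)^{2} = \left(145 + 2 \cdot 350 \frac{1}{12 + 350}\right)^{2} = \left(145 + 2 \cdot 350 \cdot \frac{1}{362}\right)^{2} = \left(145 + \frac{350}{181}\right)^{2} = \left(\frac{26595}{181}\right)^{2} = \frac{707294025}{32761}$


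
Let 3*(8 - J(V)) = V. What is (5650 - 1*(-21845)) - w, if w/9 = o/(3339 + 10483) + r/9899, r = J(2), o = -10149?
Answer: 3762878547417/136823978 ≈ 27502.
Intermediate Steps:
J(V) = 8 - V/3
r = 22/3 (r = 8 - ⅓*2 = 8 - ⅔ = 22/3 ≈ 7.3333)
w = -903272307/136823978 (w = 9*(-10149/(3339 + 10483) + (22/3)/9899) = 9*(-10149/13822 + (22/3)*(1/9899)) = 9*(-10149*1/13822 + 22/29697) = 9*(-10149/13822 + 22/29697) = 9*(-301090769/410471934) = -903272307/136823978 ≈ -6.6017)
(5650 - 1*(-21845)) - w = (5650 - 1*(-21845)) - 1*(-903272307/136823978) = (5650 + 21845) + 903272307/136823978 = 27495 + 903272307/136823978 = 3762878547417/136823978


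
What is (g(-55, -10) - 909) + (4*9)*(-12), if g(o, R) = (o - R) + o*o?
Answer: 1639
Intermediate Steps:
g(o, R) = o + o² - R (g(o, R) = (o - R) + o² = o + o² - R)
(g(-55, -10) - 909) + (4*9)*(-12) = ((-55 + (-55)² - 1*(-10)) - 909) + (4*9)*(-12) = ((-55 + 3025 + 10) - 909) + 36*(-12) = (2980 - 909) - 432 = 2071 - 432 = 1639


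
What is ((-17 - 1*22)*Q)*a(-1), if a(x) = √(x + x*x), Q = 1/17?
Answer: 0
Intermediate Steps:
Q = 1/17 ≈ 0.058824
a(x) = √(x + x²)
((-17 - 1*22)*Q)*a(-1) = ((-17 - 1*22)*(1/17))*√(-(1 - 1)) = ((-17 - 22)*(1/17))*√(-1*0) = (-39*1/17)*√0 = -39/17*0 = 0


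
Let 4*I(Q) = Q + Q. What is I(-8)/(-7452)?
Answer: 1/1863 ≈ 0.00053677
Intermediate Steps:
I(Q) = Q/2 (I(Q) = (Q + Q)/4 = (2*Q)/4 = Q/2)
I(-8)/(-7452) = ((1/2)*(-8))/(-7452) = -4*(-1/7452) = 1/1863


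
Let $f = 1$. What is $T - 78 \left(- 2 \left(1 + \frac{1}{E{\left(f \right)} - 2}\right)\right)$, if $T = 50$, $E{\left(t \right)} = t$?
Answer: $50$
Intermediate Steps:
$T - 78 \left(- 2 \left(1 + \frac{1}{E{\left(f \right)} - 2}\right)\right) = 50 - 78 \left(- 2 \left(1 + \frac{1}{1 - 2}\right)\right) = 50 - 78 \left(- 2 \left(1 + \frac{1}{-1}\right)\right) = 50 - 78 \left(- 2 \left(1 - 1\right)\right) = 50 - 78 \left(\left(-2\right) 0\right) = 50 - 0 = 50 + 0 = 50$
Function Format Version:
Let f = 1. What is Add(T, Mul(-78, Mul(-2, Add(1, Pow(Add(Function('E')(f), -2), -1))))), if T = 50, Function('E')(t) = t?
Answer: 50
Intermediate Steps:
Add(T, Mul(-78, Mul(-2, Add(1, Pow(Add(Function('E')(f), -2), -1))))) = Add(50, Mul(-78, Mul(-2, Add(1, Pow(Add(1, -2), -1))))) = Add(50, Mul(-78, Mul(-2, Add(1, Pow(-1, -1))))) = Add(50, Mul(-78, Mul(-2, Add(1, -1)))) = Add(50, Mul(-78, Mul(-2, 0))) = Add(50, Mul(-78, 0)) = Add(50, 0) = 50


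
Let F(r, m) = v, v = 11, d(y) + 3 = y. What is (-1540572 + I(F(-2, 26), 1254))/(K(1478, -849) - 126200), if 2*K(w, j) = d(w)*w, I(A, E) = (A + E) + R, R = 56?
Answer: -1539251/963825 ≈ -1.5970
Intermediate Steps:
d(y) = -3 + y
F(r, m) = 11
I(A, E) = 56 + A + E (I(A, E) = (A + E) + 56 = 56 + A + E)
K(w, j) = w*(-3 + w)/2 (K(w, j) = ((-3 + w)*w)/2 = (w*(-3 + w))/2 = w*(-3 + w)/2)
(-1540572 + I(F(-2, 26), 1254))/(K(1478, -849) - 126200) = (-1540572 + (56 + 11 + 1254))/((½)*1478*(-3 + 1478) - 126200) = (-1540572 + 1321)/((½)*1478*1475 - 126200) = -1539251/(1090025 - 126200) = -1539251/963825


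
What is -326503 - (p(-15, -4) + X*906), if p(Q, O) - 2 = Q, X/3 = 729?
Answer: -2307912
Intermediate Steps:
X = 2187 (X = 3*729 = 2187)
p(Q, O) = 2 + Q
-326503 - (p(-15, -4) + X*906) = -326503 - ((2 - 15) + 2187*906) = -326503 - (-13 + 1981422) = -326503 - 1*1981409 = -326503 - 1981409 = -2307912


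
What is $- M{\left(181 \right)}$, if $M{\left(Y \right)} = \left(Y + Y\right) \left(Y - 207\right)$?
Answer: $9412$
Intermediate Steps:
$M{\left(Y \right)} = 2 Y \left(-207 + Y\right)$
$- M{\left(181 \right)} = - 2 \cdot 181 \left(-207 + 181\right) = - 2 \cdot 181 \left(-26\right) = \left(-1\right) \left(-9412\right) = 9412$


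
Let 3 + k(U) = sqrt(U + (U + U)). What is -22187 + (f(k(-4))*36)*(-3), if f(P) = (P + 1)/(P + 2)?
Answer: -289943/13 - 216*I*sqrt(3)/13 ≈ -22303.0 - 28.779*I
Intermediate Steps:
k(U) = -3 + sqrt(3)*sqrt(U) (k(U) = -3 + sqrt(U + (U + U)) = -3 + sqrt(U + 2*U) = -3 + sqrt(3*U) = -3 + sqrt(3)*sqrt(U))
f(P) = (1 + P)/(2 + P)
-22187 + (f(k(-4))*36)*(-3) = -22187 + (((1 + (-3 + sqrt(3)*sqrt(-4)))/(2 + (-3 + sqrt(3)*sqrt(-4))))*36)*(-3) = -22187 + (((1 + (-3 + sqrt(3)*(2*I)))/(2 + (-3 + sqrt(3)*(2*I))))*36)*(-3) = -22187 + (((1 + (-3 + 2*I*sqrt(3)))/(2 + (-3 + 2*I*sqrt(3))))*36)*(-3) = -22187 + (((-2 + 2*I*sqrt(3))/(-1 + 2*I*sqrt(3)))*36)*(-3) = -22187 + (36*(-2 + 2*I*sqrt(3))/(-1 + 2*I*sqrt(3)))*(-3) = -22187 - 108*(-2 + 2*I*sqrt(3))/(-1 + 2*I*sqrt(3))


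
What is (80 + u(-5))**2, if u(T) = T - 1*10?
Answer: 4225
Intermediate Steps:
u(T) = -10 + T (u(T) = T - 10 = -10 + T)
(80 + u(-5))**2 = (80 + (-10 - 5))**2 = (80 - 15)**2 = 65**2 = 4225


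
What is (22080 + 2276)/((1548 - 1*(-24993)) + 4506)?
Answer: 24356/31047 ≈ 0.78449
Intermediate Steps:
(22080 + 2276)/((1548 - 1*(-24993)) + 4506) = 24356/((1548 + 24993) + 4506) = 24356/(26541 + 4506) = 24356/31047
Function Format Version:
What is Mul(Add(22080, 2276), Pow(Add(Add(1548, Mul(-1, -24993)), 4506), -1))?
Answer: Rational(24356, 31047) ≈ 0.78449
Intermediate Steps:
Mul(Add(22080, 2276), Pow(Add(Add(1548, Mul(-1, -24993)), 4506), -1)) = Mul(24356, Pow(Add(Add(1548, 24993), 4506), -1)) = Mul(24356, Pow(Add(26541, 4506), -1)) = Mul(24356, Pow(31047, -1)) = Mul(24356, Rational(1, 31047)) = Rational(24356, 31047)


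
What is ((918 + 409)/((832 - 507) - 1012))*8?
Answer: -10616/687 ≈ -15.453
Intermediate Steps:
((918 + 409)/((832 - 507) - 1012))*8 = (1327/(325 - 1012))*8 = (1327/(-687))*8 = (1327*(-1/687))*8 = -1327/687*8 = -10616/687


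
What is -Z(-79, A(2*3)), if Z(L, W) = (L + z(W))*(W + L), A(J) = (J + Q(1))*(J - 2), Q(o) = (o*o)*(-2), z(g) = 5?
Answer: -4662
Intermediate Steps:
Q(o) = -2*o² (Q(o) = o²*(-2) = -2*o²)
A(J) = (-2 + J)² (A(J) = (J - 2*1²)*(J - 2) = (J - 2*1)*(-2 + J) = (J - 2)*(-2 + J) = (-2 + J)*(-2 + J) = (-2 + J)²)
Z(L, W) = (5 + L)*(L + W) (Z(L, W) = (L + 5)*(W + L) = (5 + L)*(L + W))
-Z(-79, A(2*3)) = -((-79)² + 5*(-79) + 5*(4 + (2*3)² - 8*3) - 79*(4 + (2*3)² - 8*3)) = -(6241 - 395 + 5*(4 + 6² - 4*6) - 79*(4 + 6² - 4*6)) = -(6241 - 395 + 5*(4 + 36 - 24) - 79*(4 + 36 - 24)) = -(6241 - 395 + 5*16 - 79*16) = -(6241 - 395 + 80 - 1264) = -1*4662 = -4662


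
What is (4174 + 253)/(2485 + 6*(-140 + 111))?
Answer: 4427/2311 ≈ 1.9156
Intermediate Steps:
(4174 + 253)/(2485 + 6*(-140 + 111)) = 4427/(2485 + 6*(-29)) = 4427/(2485 - 174) = 4427/2311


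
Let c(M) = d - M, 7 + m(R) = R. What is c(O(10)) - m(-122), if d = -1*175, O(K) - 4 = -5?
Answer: -45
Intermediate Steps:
O(K) = -1 (O(K) = 4 - 5 = -1)
d = -175
m(R) = -7 + R
c(M) = -175 - M
c(O(10)) - m(-122) = (-175 - 1*(-1)) - (-7 - 122) = (-175 + 1) - 1*(-129) = -174 + 129 = -45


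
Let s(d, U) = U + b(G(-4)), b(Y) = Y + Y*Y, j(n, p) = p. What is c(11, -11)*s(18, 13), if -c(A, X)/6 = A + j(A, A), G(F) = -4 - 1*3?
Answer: -7260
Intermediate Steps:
G(F) = -7 (G(F) = -4 - 3 = -7)
b(Y) = Y + Y²
c(A, X) = -12*A (c(A, X) = -6*(A + A) = -12*A)
s(d, U) = 42 + U (s(d, U) = U - 7*(1 - 7) = U - 7*(-6) = U + 42 = 42 + U)
c(11, -11)*s(18, 13) = (-12*11)*(42 + 13) = -132*55 = -7260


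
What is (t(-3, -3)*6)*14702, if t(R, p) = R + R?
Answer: -529272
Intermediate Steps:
t(R, p) = 2*R
(t(-3, -3)*6)*14702 = ((2*(-3))*6)*14702 = -6*6*14702 = -36*14702 = -529272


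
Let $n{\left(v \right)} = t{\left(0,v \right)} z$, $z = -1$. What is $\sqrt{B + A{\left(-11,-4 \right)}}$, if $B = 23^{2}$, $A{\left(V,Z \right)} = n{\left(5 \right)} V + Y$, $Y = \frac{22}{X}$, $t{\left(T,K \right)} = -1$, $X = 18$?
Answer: $\frac{\sqrt{4673}}{3} \approx 22.786$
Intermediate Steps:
$n{\left(v \right)} = 1$ ($n{\left(v \right)} = \left(-1\right) \left(-1\right) = 1$)
$Y = \frac{11}{9}$ ($Y = \frac{22}{18} = 22 \cdot \frac{1}{18} = \frac{11}{9} \approx 1.2222$)
$A{\left(V,Z \right)} = \frac{11}{9} + V$ ($A{\left(V,Z \right)} = 1 V + \frac{11}{9} = V + \frac{11}{9} = \frac{11}{9} + V$)
$B = 529$
$\sqrt{B + A{\left(-11,-4 \right)}} = \sqrt{529 + \left(\frac{11}{9} - 11\right)} = \sqrt{529 - \frac{88}{9}} = \sqrt{\frac{4673}{9}} = \frac{\sqrt{4673}}{3}$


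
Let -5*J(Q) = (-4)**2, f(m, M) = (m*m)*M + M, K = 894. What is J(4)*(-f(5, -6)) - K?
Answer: -6966/5 ≈ -1393.2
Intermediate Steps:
f(m, M) = M + M*m**2 (f(m, M) = m**2*M + M = M*m**2 + M = M + M*m**2)
J(Q) = -16/5 (J(Q) = -1/5*(-4)**2 = -1/5*16 = -16/5)
J(4)*(-f(5, -6)) - K = -(-16)*(-6*(1 + 5**2))/5 - 1*894 = -(-16)*(-6*(1 + 25))/5 - 894 = -(-16)*(-6*26)/5 - 894 = -(-16)*(-156)/5 - 894 = -16/5*156 - 894 = -2496/5 - 894 = -6966/5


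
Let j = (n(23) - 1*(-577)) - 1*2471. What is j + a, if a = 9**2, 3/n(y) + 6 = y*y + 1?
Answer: -950009/524 ≈ -1813.0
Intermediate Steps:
n(y) = 3/(-5 + y**2) (n(y) = 3/(-6 + (y*y + 1)) = 3/(-6 + (y**2 + 1)) = 3/(-6 + (1 + y**2)) = 3/(-5 + y**2))
a = 81
j = -992453/524 (j = (3/(-5 + 23**2) - 1*(-577)) - 1*2471 = (3/(-5 + 529) + 577) - 2471 = (3/524 + 577) - 2471 = 302351/524 - 2471 = -992453/524 ≈ -1894.0)
j + a = -992453/524 + 81 = -950009/524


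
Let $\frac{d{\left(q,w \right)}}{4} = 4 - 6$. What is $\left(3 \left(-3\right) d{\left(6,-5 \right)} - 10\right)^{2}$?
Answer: $3844$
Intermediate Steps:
$d{\left(q,w \right)} = -8$ ($d{\left(q,w \right)} = 4 \left(4 - 6\right) = 4 \left(-2\right) = -8$)
$\left(3 \left(-3\right) d{\left(6,-5 \right)} - 10\right)^{2} = \left(3 \left(-3\right) \left(-8\right) - 10\right)^{2} = \left(\left(-9\right) \left(-8\right) - 10\right)^{2} = \left(72 - 10\right)^{2} = 62^{2} = 3844$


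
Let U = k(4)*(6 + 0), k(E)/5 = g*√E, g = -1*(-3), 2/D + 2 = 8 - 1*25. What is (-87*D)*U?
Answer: 31320/19 ≈ 1648.4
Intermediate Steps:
D = -2/19 (D = 2/(-2 + (8 - 1*25)) = 2/(-2 + (8 - 25)) = 2/(-2 - 17) = 2/(-19) = 2*(-1/19) = -2/19 ≈ -0.10526)
g = 3
k(E) = 15*√E (k(E) = 5*(3*√E) = 15*√E)
U = 180 (U = (15*√4)*(6 + 0) = (15*2)*6 = 30*6 = 180)
(-87*D)*U = -87*(-2/19)*180 = (174/19)*180 = 31320/19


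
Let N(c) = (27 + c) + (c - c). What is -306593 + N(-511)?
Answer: -307077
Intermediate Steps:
N(c) = 27 + c (N(c) = (27 + c) + 0 = 27 + c)
-306593 + N(-511) = -306593 + (27 - 511) = -306593 - 484 = -307077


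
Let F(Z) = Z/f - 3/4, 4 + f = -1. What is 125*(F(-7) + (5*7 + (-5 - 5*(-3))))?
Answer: 22825/4 ≈ 5706.3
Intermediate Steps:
f = -5 (f = -4 - 1 = -5)
F(Z) = -¾ - Z/5 (F(Z) = Z/(-5) - 3/4 = Z*(-⅕) - 3*¼ = -Z/5 - ¾ = -¾ - Z/5)
125*(F(-7) + (5*7 + (-5 - 5*(-3)))) = 125*((-¾ - ⅕*(-7)) + (5*7 + (-5 - 5*(-3)))) = 125*((-¾ + 7/5) + (35 + (-5 + 15))) = 125*(13/20 + (35 + 10)) = 125*(13/20 + 45) = 125*(913/20) = 22825/4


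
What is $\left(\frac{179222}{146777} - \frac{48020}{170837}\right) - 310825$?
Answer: $- \frac{7793895386110651}{25074942349} \approx -3.1082 \cdot 10^{5}$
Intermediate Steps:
$\left(\frac{179222}{146777} - \frac{48020}{170837}\right) - 310825 = \frac{23569517274}{25074942349} - 310825 = - \frac{7793895386110651}{25074942349}$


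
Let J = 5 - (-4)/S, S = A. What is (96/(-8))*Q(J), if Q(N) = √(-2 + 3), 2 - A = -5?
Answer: -12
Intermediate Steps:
A = 7 (A = 2 - 1*(-5) = 2 + 5 = 7)
S = 7
J = 39/7 (J = 5 - (-4)/7 = 5 - 1*(-4/7) = 5 + 4/7 = 39/7 ≈ 5.5714)
Q(N) = 1 (Q(N) = √1 = 1)
(96/(-8))*Q(J) = (96/(-8))*1 = (96*(-⅛))*1 = -12*1 = -12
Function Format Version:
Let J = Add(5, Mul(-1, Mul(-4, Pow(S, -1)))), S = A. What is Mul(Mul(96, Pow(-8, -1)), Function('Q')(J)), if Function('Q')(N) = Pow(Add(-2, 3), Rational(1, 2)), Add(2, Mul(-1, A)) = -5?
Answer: -12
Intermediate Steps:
A = 7 (A = Add(2, Mul(-1, -5)) = Add(2, 5) = 7)
S = 7
J = Rational(39, 7) (J = Add(5, Mul(-1, Mul(-4, Pow(7, -1)))) = Add(5, Mul(-1, Mul(-4, Rational(1, 7)))) = Add(5, Mul(-1, Rational(-4, 7))) = Add(5, Rational(4, 7)) = Rational(39, 7) ≈ 5.5714)
Function('Q')(N) = 1 (Function('Q')(N) = Pow(1, Rational(1, 2)) = 1)
Mul(Mul(96, Pow(-8, -1)), Function('Q')(J)) = Mul(Mul(96, Pow(-8, -1)), 1) = Mul(Mul(96, Rational(-1, 8)), 1) = Mul(-12, 1) = -12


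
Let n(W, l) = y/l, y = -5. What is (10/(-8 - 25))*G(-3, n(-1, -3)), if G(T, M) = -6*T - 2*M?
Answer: -40/9 ≈ -4.4444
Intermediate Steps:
n(W, l) = -5/l
(10/(-8 - 25))*G(-3, n(-1, -3)) = (10/(-8 - 25))*(-6*(-3) - (-10)/(-3)) = (10/(-33))*(18 - (-10)*(-1)/3) = (-1/33*10)*(18 - 2*5/3) = -10*(18 - 10/3)/33 = -10/33*44/3 = -40/9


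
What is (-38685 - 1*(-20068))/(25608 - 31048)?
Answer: 18617/5440 ≈ 3.4222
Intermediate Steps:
(-38685 - 1*(-20068))/(25608 - 31048) = (-38685 + 20068)/(-5440) = -18617*(-1/5440) = 18617/5440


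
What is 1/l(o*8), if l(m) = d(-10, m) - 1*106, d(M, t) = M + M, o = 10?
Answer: -1/126 ≈ -0.0079365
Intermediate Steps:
d(M, t) = 2*M
l(m) = -126 (l(m) = 2*(-10) - 1*106 = -20 - 106 = -126)
1/l(o*8) = 1/(-126) = -1/126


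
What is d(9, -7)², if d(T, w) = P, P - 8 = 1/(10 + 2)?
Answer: 9409/144 ≈ 65.340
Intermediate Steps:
P = 97/12 (P = 8 + 1/(10 + 2) = 8 + 1/12 = 97/12 ≈ 8.0833)
d(T, w) = 97/12
d(9, -7)² = (97/12)² = 9409/144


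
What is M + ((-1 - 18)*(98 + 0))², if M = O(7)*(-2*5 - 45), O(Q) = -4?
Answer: 3467264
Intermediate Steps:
M = 220 (M = -4*(-2*5 - 45) = -4*(-10 - 45) = -4*(-55) = 220)
M + ((-1 - 18)*(98 + 0))² = 220 + ((-1 - 18)*(98 + 0))² = 220 + (-19*98)² = 220 + (-1862)² = 220 + 3467044 = 3467264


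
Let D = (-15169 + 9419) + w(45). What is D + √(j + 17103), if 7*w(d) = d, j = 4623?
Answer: -40205/7 + 3*√2414 ≈ -5596.2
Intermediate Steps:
w(d) = d/7
D = -40205/7 (D = (-15169 + 9419) + (⅐)*45 = -5750 + 45/7 = -40205/7 ≈ -5743.6)
D + √(j + 17103) = -40205/7 + √(4623 + 17103) = -40205/7 + √21726 = -40205/7 + 3*√2414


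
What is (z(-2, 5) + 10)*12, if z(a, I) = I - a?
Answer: 204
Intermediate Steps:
(z(-2, 5) + 10)*12 = ((5 - 1*(-2)) + 10)*12 = ((5 + 2) + 10)*12 = (7 + 10)*12 = 17*12 = 204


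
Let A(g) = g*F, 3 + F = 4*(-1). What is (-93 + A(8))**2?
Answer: 22201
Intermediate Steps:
F = -7 (F = -3 + 4*(-1) = -3 - 4 = -7)
A(g) = -7*g (A(g) = g*(-7) = -7*g)
(-93 + A(8))**2 = (-93 - 7*8)**2 = (-93 - 56)**2 = (-149)**2 = 22201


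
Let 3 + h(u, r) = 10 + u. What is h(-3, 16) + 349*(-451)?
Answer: -157395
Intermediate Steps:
h(u, r) = 7 + u (h(u, r) = -3 + (10 + u) = 7 + u)
h(-3, 16) + 349*(-451) = (7 - 3) + 349*(-451) = 4 - 157399 = -157395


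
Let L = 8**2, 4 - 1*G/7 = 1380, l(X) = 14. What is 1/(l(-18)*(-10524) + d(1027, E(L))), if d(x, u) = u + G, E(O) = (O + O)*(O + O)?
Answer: -1/140584 ≈ -7.1132e-6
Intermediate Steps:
G = -9632 (G = 28 - 7*1380 = 28 - 9660 = -9632)
L = 64
E(O) = 4*O**2 (E(O) = (2*O)*(2*O) = 4*O**2)
d(x, u) = -9632 + u (d(x, u) = u - 9632 = -9632 + u)
1/(l(-18)*(-10524) + d(1027, E(L))) = 1/(14*(-10524) + (-9632 + 4*64**2)) = 1/(-147336 + (-9632 + 4*4096)) = 1/(-147336 + (-9632 + 16384)) = 1/(-147336 + 6752) = 1/(-140584) = -1/140584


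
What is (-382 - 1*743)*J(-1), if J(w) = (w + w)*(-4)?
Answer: -9000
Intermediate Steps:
J(w) = -8*w (J(w) = (2*w)*(-4) = -8*w)
(-382 - 1*743)*J(-1) = (-382 - 1*743)*(-8*(-1)) = (-382 - 743)*8 = -1125*8 = -9000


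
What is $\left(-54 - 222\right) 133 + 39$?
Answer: $-36669$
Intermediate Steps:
$\left(-54 - 222\right) 133 + 39 = \left(-276\right) 133 + 39 = -36708 + 39 = -36669$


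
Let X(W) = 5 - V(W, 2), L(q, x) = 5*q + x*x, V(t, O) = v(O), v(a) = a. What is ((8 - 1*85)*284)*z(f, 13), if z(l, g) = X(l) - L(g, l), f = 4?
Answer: 1705704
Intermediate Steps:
V(t, O) = O
L(q, x) = x² + 5*q (L(q, x) = 5*q + x² = x² + 5*q)
X(W) = 3 (X(W) = 5 - 1*2 = 5 - 2 = 3)
z(l, g) = 3 - l² - 5*g (z(l, g) = 3 - (l² + 5*g) = 3 + (-l² - 5*g) = 3 - l² - 5*g)
((8 - 1*85)*284)*z(f, 13) = ((8 - 1*85)*284)*(3 - 1*4² - 5*13) = ((8 - 85)*284)*(3 - 1*16 - 65) = (-77*284)*(3 - 16 - 65) = -21868*(-78) = 1705704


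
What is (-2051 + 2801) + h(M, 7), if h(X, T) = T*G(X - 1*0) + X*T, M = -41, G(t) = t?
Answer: 176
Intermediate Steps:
h(X, T) = 2*T*X (h(X, T) = T*(X - 1*0) + X*T = T*(X + 0) + T*X = T*X + T*X = 2*T*X)
(-2051 + 2801) + h(M, 7) = (-2051 + 2801) + 2*7*(-41) = 750 - 574 = 176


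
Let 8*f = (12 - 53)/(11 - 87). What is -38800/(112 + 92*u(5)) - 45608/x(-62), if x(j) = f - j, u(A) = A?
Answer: -4331390852/5396391 ≈ -802.65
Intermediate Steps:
f = 41/608 (f = ((12 - 53)/(11 - 87))/8 = (-41/(-76))/8 = (-41*(-1/76))/8 = (⅛)*(41/76) = 41/608 ≈ 0.067434)
x(j) = 41/608 - j
-38800/(112 + 92*u(5)) - 45608/x(-62) = -38800/(112 + 92*5) - 45608/(41/608 - 1*(-62)) = -38800/(112 + 460) - 45608/(41/608 + 62) = -38800/572 - 45608/37737/608 = -38800*1/572 - 45608*608/37737 = -9700/143 - 27729664/37737 = -4331390852/5396391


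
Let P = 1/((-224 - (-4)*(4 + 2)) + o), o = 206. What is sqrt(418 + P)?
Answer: sqrt(15054)/6 ≈ 20.449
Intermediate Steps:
P = 1/6 (P = 1/((-224 - (-4)*(4 + 2)) + 206) = 1/((-224 - (-4)*6) + 206) = 1/((-224 - 1*(-24)) + 206) = 1/((-224 + 24) + 206) = 1/(-200 + 206) = 1/6 ≈ 0.16667)
sqrt(418 + P) = sqrt(418 + 1/6) = sqrt(2509/6) = sqrt(15054)/6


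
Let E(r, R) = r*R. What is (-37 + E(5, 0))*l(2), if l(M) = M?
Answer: -74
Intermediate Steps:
E(r, R) = R*r
(-37 + E(5, 0))*l(2) = (-37 + 0*5)*2 = (-37 + 0)*2 = -37*2 = -74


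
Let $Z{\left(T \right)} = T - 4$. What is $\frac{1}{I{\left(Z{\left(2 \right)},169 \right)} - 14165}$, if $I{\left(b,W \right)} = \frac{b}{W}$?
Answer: $- \frac{169}{2393887} \approx -7.0596 \cdot 10^{-5}$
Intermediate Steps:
$Z{\left(T \right)} = -4 + T$
$\frac{1}{I{\left(Z{\left(2 \right)},169 \right)} - 14165} = \frac{1}{\frac{-4 + 2}{169} - 14165} = \frac{1}{\left(-2\right) \frac{1}{169} - 14165} = \frac{1}{- \frac{2}{169} - 14165} = \frac{1}{- \frac{2393887}{169}} = - \frac{169}{2393887}$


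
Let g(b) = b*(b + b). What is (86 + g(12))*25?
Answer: 9350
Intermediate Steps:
g(b) = 2*b**2 (g(b) = b*(2*b) = 2*b**2)
(86 + g(12))*25 = (86 + 2*12**2)*25 = (86 + 2*144)*25 = (86 + 288)*25 = 374*25 = 9350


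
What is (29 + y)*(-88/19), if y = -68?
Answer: 3432/19 ≈ 180.63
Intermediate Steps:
(29 + y)*(-88/19) = (29 - 68)*(-88/19) = -(-3432)/19 = -39*(-88/19) = 3432/19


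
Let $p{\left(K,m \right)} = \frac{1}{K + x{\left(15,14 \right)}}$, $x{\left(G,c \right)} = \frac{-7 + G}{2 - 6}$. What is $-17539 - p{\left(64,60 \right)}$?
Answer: $- \frac{1087419}{62} \approx -17539.0$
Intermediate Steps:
$x{\left(G,c \right)} = \frac{7}{4} - \frac{G}{4}$ ($x{\left(G,c \right)} = \frac{-7 + G}{-4} = \left(-7 + G\right) \left(- \frac{1}{4}\right) = \frac{7}{4} - \frac{G}{4}$)
$p{\left(K,m \right)} = \frac{1}{-2 + K}$ ($p{\left(K,m \right)} = \frac{1}{K + \left(\frac{7}{4} - \frac{15}{4}\right)} = \frac{1}{K - 2} = \frac{1}{-2 + K}$)
$-17539 - p{\left(64,60 \right)} = -17539 - \frac{1}{-2 + 64} = -17539 - \frac{1}{62} = - \frac{1087419}{62}$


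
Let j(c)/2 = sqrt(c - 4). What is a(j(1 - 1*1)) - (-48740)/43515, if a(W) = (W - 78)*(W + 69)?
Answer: -46969046/8703 - 36*I ≈ -5396.9 - 36.0*I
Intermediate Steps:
j(c) = 2*sqrt(-4 + c) (j(c) = 2*sqrt(c - 4) = 2*sqrt(-4 + c))
a(W) = (-78 + W)*(69 + W)
a(j(1 - 1*1)) - (-48740)/43515 = (-5382 + (2*sqrt(-4 + (1 - 1*1)))**2 - 18*sqrt(-4 + (1 - 1*1))) - (-48740)/43515 = (-5382 + (2*sqrt(-4 + (1 - 1)))**2 - 18*sqrt(-4 + (1 - 1))) - (-48740)/43515 = (-5382 + (2*sqrt(-4 + 0))**2 - 18*sqrt(-4 + 0)) - 1*(-9748/8703) = (-5382 + (2*sqrt(-4))**2 - 18*sqrt(-4)) + 9748/8703 = (-5382 + (2*(2*I))**2 - 18*2*I) + 9748/8703 = (-5382 + (4*I)**2 - 36*I) + 9748/8703 = (-5382 - 16 - 36*I) + 9748/8703 = (-5398 - 36*I) + 9748/8703 = -46969046/8703 - 36*I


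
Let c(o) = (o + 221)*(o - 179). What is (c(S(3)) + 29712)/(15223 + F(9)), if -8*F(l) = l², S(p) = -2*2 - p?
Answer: -80736/121703 ≈ -0.66339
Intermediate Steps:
S(p) = -4 - p
F(l) = -l²/8
c(o) = (-179 + o)*(221 + o) (c(o) = (221 + o)*(-179 + o) = (-179 + o)*(221 + o))
(c(S(3)) + 29712)/(15223 + F(9)) = ((-39559 + (-4 - 1*3)² + 42*(-4 - 1*3)) + 29712)/(15223 - ⅛*9²) = ((-39559 + (-4 - 3)² + 42*(-4 - 3)) + 29712)/(15223 - ⅛*81) = ((-39559 + (-7)² + 42*(-7)) + 29712)/(15223 - 81/8) = ((-39559 + 49 - 294) + 29712)/(121703/8) = (-39804 + 29712)*(8/121703) = -10092*8/121703 = -80736/121703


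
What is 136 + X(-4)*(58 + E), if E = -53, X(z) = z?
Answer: 116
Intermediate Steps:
136 + X(-4)*(58 + E) = 136 - 4*(58 - 53) = 136 - 4*5 = 136 - 20 = 116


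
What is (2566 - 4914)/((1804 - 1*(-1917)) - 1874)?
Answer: -2348/1847 ≈ -1.2712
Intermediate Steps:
(2566 - 4914)/((1804 - 1*(-1917)) - 1874) = -2348/((1804 + 1917) - 1874) = -2348/(3721 - 1874) = -2348/1847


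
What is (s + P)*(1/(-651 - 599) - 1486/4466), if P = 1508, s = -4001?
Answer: 2320940619/2791250 ≈ 831.51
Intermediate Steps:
(s + P)*(1/(-651 - 599) - 1486/4466) = (-4001 + 1508)*(1/(-651 - 599) - 1486/4466) = -2493*(1/(-1250) - 1486*1/4466) = -2493*(-1/1250 - 743/2233) = -2493*(-930983/2791250) = 2320940619/2791250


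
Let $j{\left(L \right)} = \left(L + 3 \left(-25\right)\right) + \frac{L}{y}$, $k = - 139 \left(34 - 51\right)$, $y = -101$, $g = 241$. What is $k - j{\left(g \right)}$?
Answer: $\frac{222138}{101} \approx 2199.4$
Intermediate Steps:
$k = 2363$ ($k = \left(-139\right) \left(-17\right) = 2363$)
$j{\left(L \right)} = -75 + \frac{100 L}{101}$ ($j{\left(L \right)} = \left(L + 3 \left(-25\right)\right) + \frac{L}{-101} = \left(L - 75\right) + L \left(- \frac{1}{101}\right) = \left(-75 + L\right) - \frac{L}{101} = -75 + \frac{100 L}{101}$)
$k - j{\left(g \right)} = 2363 - \left(-75 + \frac{100}{101} \cdot 241\right) = 2363 - \left(-75 + \frac{24100}{101}\right) = 2363 - \frac{16525}{101} = \frac{222138}{101}$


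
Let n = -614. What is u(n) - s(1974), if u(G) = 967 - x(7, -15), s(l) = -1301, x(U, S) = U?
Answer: 2261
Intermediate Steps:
u(G) = 960 (u(G) = 967 - 1*7 = 967 - 7 = 960)
u(n) - s(1974) = 960 - 1*(-1301) = 960 + 1301 = 2261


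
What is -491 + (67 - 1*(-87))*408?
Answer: 62341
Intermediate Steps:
-491 + (67 - 1*(-87))*408 = -491 + (67 + 87)*408 = -491 + 154*408 = -491 + 62832 = 62341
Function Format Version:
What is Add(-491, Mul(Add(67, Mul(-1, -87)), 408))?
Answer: 62341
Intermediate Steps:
Add(-491, Mul(Add(67, Mul(-1, -87)), 408)) = Add(-491, Mul(Add(67, 87), 408)) = Add(-491, Mul(154, 408)) = Add(-491, 62832) = 62341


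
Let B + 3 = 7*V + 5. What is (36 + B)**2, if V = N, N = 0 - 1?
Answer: 961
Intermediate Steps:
N = -1
V = -1
B = -5 (B = -3 + (7*(-1) + 5) = -3 + (-7 + 5) = -3 - 2 = -5)
(36 + B)**2 = (36 - 5)**2 = 31**2 = 961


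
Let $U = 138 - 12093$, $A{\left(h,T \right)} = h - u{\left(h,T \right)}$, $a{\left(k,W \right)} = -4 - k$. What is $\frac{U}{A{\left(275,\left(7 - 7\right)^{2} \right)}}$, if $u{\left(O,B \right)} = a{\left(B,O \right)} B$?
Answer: $- \frac{2391}{55} \approx -43.473$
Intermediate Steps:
$u{\left(O,B \right)} = B \left(-4 - B\right)$ ($u{\left(O,B \right)} = \left(-4 - B\right) B = B \left(-4 - B\right)$)
$A{\left(h,T \right)} = h + T \left(4 + T\right)$ ($A{\left(h,T \right)} = h - - T \left(4 + T\right) = h + T \left(4 + T\right)$)
$U = -11955$ ($U = 138 - 12093 = -11955$)
$\frac{U}{A{\left(275,\left(7 - 7\right)^{2} \right)}} = - \frac{11955}{275 + \left(7 - 7\right)^{2} \left(4 + \left(7 - 7\right)^{2}\right)} = - \frac{11955}{275 + 0^{2} \left(4 + 0^{2}\right)} = - \frac{11955}{275 + 0 \left(4 + 0\right)} = - \frac{11955}{275 + 0 \cdot 4} = - \frac{11955}{275 + 0} = - \frac{11955}{275} = \left(-11955\right) \frac{1}{275} = - \frac{2391}{55}$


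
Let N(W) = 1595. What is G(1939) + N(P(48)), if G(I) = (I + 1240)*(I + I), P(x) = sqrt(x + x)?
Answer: 12329757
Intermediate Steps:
P(x) = sqrt(2)*sqrt(x) (P(x) = sqrt(2*x) = sqrt(2)*sqrt(x))
G(I) = 2*I*(1240 + I) (G(I) = (1240 + I)*(2*I) = 2*I*(1240 + I))
G(1939) + N(P(48)) = 2*1939*(1240 + 1939) + 1595 = 2*1939*3179 + 1595 = 12328162 + 1595 = 12329757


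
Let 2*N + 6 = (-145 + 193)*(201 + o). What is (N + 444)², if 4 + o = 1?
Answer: 26967249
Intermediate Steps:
o = -3 (o = -4 + 1 = -3)
N = 4749 (N = -3 + ((-145 + 193)*(201 - 3))/2 = -3 + (48*198)/2 = -3 + (½)*9504 = -3 + 4752 = 4749)
(N + 444)² = (4749 + 444)² = 5193² = 26967249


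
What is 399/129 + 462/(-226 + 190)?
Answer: -2513/258 ≈ -9.7403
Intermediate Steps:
399/129 + 462/(-226 + 190) = 399*(1/129) + 462/(-36) = 133/43 + 462*(-1/36) = 133/43 - 77/6 = -2513/258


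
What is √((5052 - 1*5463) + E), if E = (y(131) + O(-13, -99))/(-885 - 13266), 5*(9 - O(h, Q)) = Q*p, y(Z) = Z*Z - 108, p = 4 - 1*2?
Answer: I*√2063627098815/70755 ≈ 20.303*I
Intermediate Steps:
p = 2 (p = 4 - 2 = 2)
y(Z) = -108 + Z² (y(Z) = Z² - 108 = -108 + Z²)
O(h, Q) = 9 - 2*Q/5 (O(h, Q) = 9 - Q*2/5 = 9 - 2*Q/5)
E = -85508/70755 (E = ((-108 + 131²) + (9 - ⅖*(-99)))/(-885 - 13266) = ((-108 + 17161) + (9 + 198/5))/(-14151) = (17053 + 243/5)*(-1/14151) = (85508/5)*(-1/14151) = -85508/70755 ≈ -1.2085)
√((5052 - 1*5463) + E) = √((5052 - 1*5463) - 85508/70755) = √((5052 - 5463) - 85508/70755) = √(-411 - 85508/70755) = √(-29165813/70755) = I*√2063627098815/70755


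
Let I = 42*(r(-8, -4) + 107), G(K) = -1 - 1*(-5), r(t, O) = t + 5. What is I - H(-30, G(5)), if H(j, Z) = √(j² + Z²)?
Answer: 4368 - 2*√229 ≈ 4337.7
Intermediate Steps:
r(t, O) = 5 + t
G(K) = 4 (G(K) = -1 + 5 = 4)
H(j, Z) = √(Z² + j²)
I = 4368 (I = 42*((5 - 8) + 107) = 42*(-3 + 107) = 42*104 = 4368)
I - H(-30, G(5)) = 4368 - √(4² + (-30)²) = 4368 - √(16 + 900) = 4368 - √916 = 4368 - 2*√229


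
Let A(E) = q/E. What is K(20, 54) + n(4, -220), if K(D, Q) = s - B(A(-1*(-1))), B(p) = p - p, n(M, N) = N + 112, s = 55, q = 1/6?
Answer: -53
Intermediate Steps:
q = ⅙ ≈ 0.16667
A(E) = 1/(6*E)
n(M, N) = 112 + N
B(p) = 0
K(D, Q) = 55 (K(D, Q) = 55 - 1*0 = 55 + 0 = 55)
K(20, 54) + n(4, -220) = 55 + (112 - 220) = 55 - 108 = -53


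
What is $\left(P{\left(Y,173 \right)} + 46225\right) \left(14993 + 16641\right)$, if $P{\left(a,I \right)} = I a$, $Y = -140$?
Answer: $696106170$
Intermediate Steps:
$\left(P{\left(Y,173 \right)} + 46225\right) \left(14993 + 16641\right) = \left(173 \left(-140\right) + 46225\right) \left(14993 + 16641\right) = \left(-24220 + 46225\right) 31634 = 22005 \cdot 31634 = 696106170$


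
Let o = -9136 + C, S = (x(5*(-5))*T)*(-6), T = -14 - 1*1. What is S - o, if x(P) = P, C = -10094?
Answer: 16980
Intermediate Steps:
T = -15 (T = -14 - 1 = -15)
S = -2250 (S = ((5*(-5))*(-15))*(-6) = -25*(-15)*(-6) = 375*(-6) = -2250)
o = -19230 (o = -9136 - 10094 = -19230)
S - o = -2250 - 1*(-19230) = -2250 + 19230 = 16980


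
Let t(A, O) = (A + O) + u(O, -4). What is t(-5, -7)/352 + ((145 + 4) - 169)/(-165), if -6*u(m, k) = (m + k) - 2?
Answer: 197/2112 ≈ 0.093277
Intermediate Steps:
u(m, k) = 1/3 - k/6 - m/6 (u(m, k) = -((m + k) - 2)/6 = -((k + m) - 2)/6 = -(-2 + k + m)/6 = 1/3 - k/6 - m/6)
t(A, O) = 1 + A + 5*O/6 (t(A, O) = (A + O) + (1/3 - 1/6*(-4) - O/6) = (A + O) + (1/3 + 2/3 - O/6) = (A + O) + (1 - O/6) = 1 + A + 5*O/6)
t(-5, -7)/352 + ((145 + 4) - 169)/(-165) = (1 - 5 + (5/6)*(-7))/352 + ((145 + 4) - 169)/(-165) = (1 - 5 - 35/6)*(1/352) + (149 - 169)*(-1/165) = -59/6*1/352 - 20*(-1/165) = -59/2112 + 4/33 = 197/2112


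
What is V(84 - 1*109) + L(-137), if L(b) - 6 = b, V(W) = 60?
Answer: -71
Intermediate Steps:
L(b) = 6 + b
V(84 - 1*109) + L(-137) = 60 + (6 - 137) = 60 - 131 = -71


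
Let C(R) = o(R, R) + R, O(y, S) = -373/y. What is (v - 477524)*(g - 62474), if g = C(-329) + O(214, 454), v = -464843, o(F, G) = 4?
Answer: 12664808422753/214 ≈ 5.9181e+10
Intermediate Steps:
C(R) = 4 + R
g = -69923/214 (g = (4 - 329) - 373/214 = -325 - 373*1/214 = -325 - 373/214 = -69923/214 ≈ -326.74)
(v - 477524)*(g - 62474) = (-464843 - 477524)*(-69923/214 - 62474) = -942367*(-13439359/214) = 12664808422753/214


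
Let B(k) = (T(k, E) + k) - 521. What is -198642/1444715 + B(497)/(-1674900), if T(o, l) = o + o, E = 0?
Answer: -6682137187/48395063070 ≈ -0.13807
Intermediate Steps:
T(o, l) = 2*o
B(k) = -521 + 3*k (B(k) = (2*k + k) - 521 = 3*k - 521 = -521 + 3*k)
-198642/1444715 + B(497)/(-1674900) = -198642/1444715 + (-521 + 3*497)/(-1674900) = -198642*1/1444715 + (-521 + 1491)*(-1/1674900) = -198642/1444715 + 970*(-1/1674900) = -198642/1444715 - 97/167490 = -6682137187/48395063070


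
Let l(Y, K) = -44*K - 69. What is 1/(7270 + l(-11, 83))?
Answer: 1/3549 ≈ 0.00028177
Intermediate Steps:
l(Y, K) = -69 - 44*K
1/(7270 + l(-11, 83)) = 1/(7270 + (-69 - 44*83)) = 1/(7270 + (-69 - 3652)) = 1/(7270 - 3721) = 1/3549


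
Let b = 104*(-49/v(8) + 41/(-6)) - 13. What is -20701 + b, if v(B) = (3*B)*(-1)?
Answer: -63637/3 ≈ -21212.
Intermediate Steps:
v(B) = -3*B
b = -1534/3 (b = 104*(-49/((-3*8)) + 41/(-6)) - 13 = 104*(-49/(-24) + 41*(-⅙)) - 13 = 104*(-49*(-1/24) - 41/6) - 13 = 104*(49/24 - 41/6) - 13 = 104*(-115/24) - 13 = -1495/3 - 13 = -1534/3 ≈ -511.33)
-20701 + b = -20701 - 1534/3 = -63637/3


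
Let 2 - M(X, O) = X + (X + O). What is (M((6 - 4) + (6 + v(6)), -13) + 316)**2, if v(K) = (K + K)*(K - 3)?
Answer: 59049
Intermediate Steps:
v(K) = 2*K*(-3 + K) (v(K) = (2*K)*(-3 + K) = 2*K*(-3 + K))
M(X, O) = 2 - O - 2*X (M(X, O) = 2 - (X + (X + O)) = 2 - (X + (O + X)) = 2 - (O + 2*X) = 2 + (-O - 2*X) = 2 - O - 2*X)
(M((6 - 4) + (6 + v(6)), -13) + 316)**2 = ((2 - 1*(-13) - 2*((6 - 4) + (6 + 2*6*(-3 + 6)))) + 316)**2 = ((2 + 13 - 2*(2 + (6 + 2*6*3))) + 316)**2 = ((2 + 13 - 2*(2 + (6 + 36))) + 316)**2 = ((2 + 13 - 2*(2 + 42)) + 316)**2 = ((2 + 13 - 2*44) + 316)**2 = ((2 + 13 - 88) + 316)**2 = (-73 + 316)**2 = 243**2 = 59049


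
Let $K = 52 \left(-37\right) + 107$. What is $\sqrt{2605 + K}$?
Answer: $2 \sqrt{197} \approx 28.071$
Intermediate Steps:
$K = -1817$ ($K = -1924 + 107 = -1817$)
$\sqrt{2605 + K} = \sqrt{2605 - 1817} = \sqrt{788} = 2 \sqrt{197}$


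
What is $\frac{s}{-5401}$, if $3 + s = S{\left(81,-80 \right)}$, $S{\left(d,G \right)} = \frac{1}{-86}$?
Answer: $\frac{259}{464486} \approx 0.00055761$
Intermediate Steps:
$S{\left(d,G \right)} = - \frac{1}{86}$
$s = - \frac{259}{86}$ ($s = -3 - \frac{1}{86} = - \frac{259}{86} \approx -3.0116$)
$\frac{s}{-5401} = - \frac{259}{86 \left(-5401\right)} = \left(- \frac{259}{86}\right) \left(- \frac{1}{5401}\right) = \frac{259}{464486}$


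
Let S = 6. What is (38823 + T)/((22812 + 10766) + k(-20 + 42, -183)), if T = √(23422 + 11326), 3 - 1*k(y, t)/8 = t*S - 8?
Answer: 12941/14150 + √8687/21225 ≈ 0.91895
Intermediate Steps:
k(y, t) = 88 - 48*t (k(y, t) = 24 - 8*(t*6 - 8) = 24 - 8*(6*t - 8) = 24 - 8*(-8 + 6*t) = 24 + (64 - 48*t) = 88 - 48*t)
T = 2*√8687 (T = √34748 = 2*√8687 ≈ 186.41)
(38823 + T)/((22812 + 10766) + k(-20 + 42, -183)) = (38823 + 2*√8687)/((22812 + 10766) + (88 - 48*(-183))) = (38823 + 2*√8687)/(33578 + (88 + 8784)) = (38823 + 2*√8687)/(33578 + 8872) = (38823 + 2*√8687)/42450 = (38823 + 2*√8687)*(1/42450) = 12941/14150 + √8687/21225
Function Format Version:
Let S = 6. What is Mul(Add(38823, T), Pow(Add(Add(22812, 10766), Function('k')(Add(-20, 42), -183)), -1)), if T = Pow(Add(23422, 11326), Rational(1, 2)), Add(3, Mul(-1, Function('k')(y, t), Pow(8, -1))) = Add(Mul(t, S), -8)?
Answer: Add(Rational(12941, 14150), Mul(Rational(1, 21225), Pow(8687, Rational(1, 2)))) ≈ 0.91895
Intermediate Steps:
Function('k')(y, t) = Add(88, Mul(-48, t)) (Function('k')(y, t) = Add(24, Mul(-8, Add(Mul(t, 6), -8))) = Add(24, Mul(-8, Add(Mul(6, t), -8))) = Add(24, Mul(-8, Add(-8, Mul(6, t)))) = Add(24, Add(64, Mul(-48, t))) = Add(88, Mul(-48, t)))
T = Mul(2, Pow(8687, Rational(1, 2))) (T = Pow(34748, Rational(1, 2)) = Mul(2, Pow(8687, Rational(1, 2))) ≈ 186.41)
Mul(Add(38823, T), Pow(Add(Add(22812, 10766), Function('k')(Add(-20, 42), -183)), -1)) = Mul(Add(38823, Mul(2, Pow(8687, Rational(1, 2)))), Pow(Add(Add(22812, 10766), Add(88, Mul(-48, -183))), -1)) = Mul(Add(38823, Mul(2, Pow(8687, Rational(1, 2)))), Pow(Add(33578, Add(88, 8784)), -1)) = Mul(Add(38823, Mul(2, Pow(8687, Rational(1, 2)))), Pow(Add(33578, 8872), -1)) = Mul(Add(38823, Mul(2, Pow(8687, Rational(1, 2)))), Pow(42450, -1)) = Mul(Add(38823, Mul(2, Pow(8687, Rational(1, 2)))), Rational(1, 42450)) = Add(Rational(12941, 14150), Mul(Rational(1, 21225), Pow(8687, Rational(1, 2))))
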